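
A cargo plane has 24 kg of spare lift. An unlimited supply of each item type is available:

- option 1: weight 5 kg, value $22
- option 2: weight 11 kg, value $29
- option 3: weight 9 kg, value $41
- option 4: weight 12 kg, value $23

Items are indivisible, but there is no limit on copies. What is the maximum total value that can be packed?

Best value-per-unit is option 3 at 41/9; filling with it alone gives 2×41 = 82.
Optimal mix: 3×option 1 + 1×option 3 → weight 24, value 107.

$107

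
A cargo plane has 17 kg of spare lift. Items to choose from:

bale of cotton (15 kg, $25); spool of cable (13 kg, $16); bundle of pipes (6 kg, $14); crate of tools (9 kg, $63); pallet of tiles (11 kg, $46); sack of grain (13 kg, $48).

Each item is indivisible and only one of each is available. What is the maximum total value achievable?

$77

Check high-value combinations within 17 kg:
- bundle of pipes+crate of tools: weight 6+9=15, value 14+63=77
- crate of tools: weight 9, value 63
- bundle of pipes+pallet of tiles: weight 6+11=17, value 14+46=60
Best: $77.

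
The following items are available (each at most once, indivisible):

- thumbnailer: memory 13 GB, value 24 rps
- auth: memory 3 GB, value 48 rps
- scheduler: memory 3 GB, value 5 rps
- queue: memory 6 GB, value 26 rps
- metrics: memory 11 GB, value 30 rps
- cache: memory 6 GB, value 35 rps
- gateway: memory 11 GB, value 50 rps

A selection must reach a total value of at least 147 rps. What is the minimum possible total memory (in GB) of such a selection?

26

Subsets with value ≥ 147, sorted by total memory:
- auth+queue+cache+gateway: memory 26, value 159
- auth+scheduler+queue+cache+gateway: memory 29, value 164
- auth+metrics+cache+gateway: memory 31, value 163
- auth+queue+metrics+gateway: memory 31, value 154
Minimum memory: 26 GB.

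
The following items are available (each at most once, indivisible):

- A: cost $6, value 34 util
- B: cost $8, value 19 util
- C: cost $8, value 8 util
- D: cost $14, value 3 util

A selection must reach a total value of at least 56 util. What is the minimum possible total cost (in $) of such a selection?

Subsets with value ≥ 56, sorted by total cost:
- A+B+C: cost 22, value 61
- A+B+D: cost 28, value 56
- A+B+C+D: cost 36, value 64
Minimum cost: 22 $.

22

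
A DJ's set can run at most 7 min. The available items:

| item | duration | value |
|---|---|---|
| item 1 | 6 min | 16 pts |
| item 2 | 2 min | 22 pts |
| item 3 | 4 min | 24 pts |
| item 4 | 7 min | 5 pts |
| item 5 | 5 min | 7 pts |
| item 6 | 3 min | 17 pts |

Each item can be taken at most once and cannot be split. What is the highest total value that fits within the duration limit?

46 pts

This is a 0/1 knapsack; check combinations near the capacity.
- item 2+item 3: duration 2+4=6, value 22+24=46
- item 3+item 6: duration 4+3=7, value 24+17=41
- item 2+item 6: duration 2+3=5, value 22+17=39
- item 2+item 5: duration 2+5=7, value 22+7=29
Best: 46 pts.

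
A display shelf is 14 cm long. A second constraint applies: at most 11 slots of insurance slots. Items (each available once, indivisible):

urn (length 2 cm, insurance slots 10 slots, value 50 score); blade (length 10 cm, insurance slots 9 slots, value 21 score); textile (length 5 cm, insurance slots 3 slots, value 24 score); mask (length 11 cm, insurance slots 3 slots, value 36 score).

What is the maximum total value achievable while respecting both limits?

Feasible sets respecting both limits:
- urn: length 2, insurance slots 10, value 50
- mask: length 11, insurance slots 3, value 36
- textile: length 5, insurance slots 3, value 24
Best: 50 score.

50 score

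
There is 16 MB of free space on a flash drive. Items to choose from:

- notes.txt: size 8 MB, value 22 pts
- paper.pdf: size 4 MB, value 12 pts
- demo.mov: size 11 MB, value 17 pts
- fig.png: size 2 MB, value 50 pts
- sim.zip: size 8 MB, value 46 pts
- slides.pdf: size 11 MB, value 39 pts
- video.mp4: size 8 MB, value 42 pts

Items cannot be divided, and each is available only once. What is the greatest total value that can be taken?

Check high-value combinations within 16 MB:
- paper.pdf+fig.png+sim.zip: size 4+2+8=14, value 12+50+46=108
- paper.pdf+fig.png+video.mp4: size 4+2+8=14, value 12+50+42=104
- fig.png+sim.zip: size 2+8=10, value 50+46=96
- fig.png+video.mp4: size 2+8=10, value 50+42=92
- fig.png+slides.pdf: size 2+11=13, value 50+39=89
Best: 108 pts.

108 pts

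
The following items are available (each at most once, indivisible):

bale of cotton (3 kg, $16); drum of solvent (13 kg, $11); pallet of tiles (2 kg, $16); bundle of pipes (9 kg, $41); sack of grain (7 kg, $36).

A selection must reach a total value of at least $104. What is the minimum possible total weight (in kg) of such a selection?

Subsets with value ≥ 104, sorted by total weight:
- bale of cotton+pallet of tiles+bundle of pipes+sack of grain: weight 21, value 109
- drum of solvent+pallet of tiles+bundle of pipes+sack of grain: weight 31, value 104
- bale of cotton+drum of solvent+bundle of pipes+sack of grain: weight 32, value 104
- bale of cotton+drum of solvent+pallet of tiles+bundle of pipes+sack of grain: weight 34, value 120
Minimum weight: 21 kg.

21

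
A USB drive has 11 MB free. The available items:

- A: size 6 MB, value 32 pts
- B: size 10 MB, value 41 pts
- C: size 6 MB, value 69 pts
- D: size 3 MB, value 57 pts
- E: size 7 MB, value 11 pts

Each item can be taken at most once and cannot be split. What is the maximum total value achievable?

126 pts

Check high-value combinations within 11 MB:
- C+D: size 6+3=9, value 69+57=126
- A+D: size 6+3=9, value 32+57=89
- C: size 6, value 69
- D+E: size 3+7=10, value 57+11=68
Best: 126 pts.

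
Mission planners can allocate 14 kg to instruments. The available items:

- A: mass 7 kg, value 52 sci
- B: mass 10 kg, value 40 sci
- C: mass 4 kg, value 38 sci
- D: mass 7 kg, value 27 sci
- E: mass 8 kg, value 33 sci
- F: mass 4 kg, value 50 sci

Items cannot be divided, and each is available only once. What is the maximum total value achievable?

Check high-value combinations within 14 kg:
- A+F: mass 7+4=11, value 52+50=102
- A+C: mass 7+4=11, value 52+38=90
- B+F: mass 10+4=14, value 40+50=90
- C+F: mass 4+4=8, value 38+50=88
- E+F: mass 8+4=12, value 33+50=83
Best: 102 sci.

102 sci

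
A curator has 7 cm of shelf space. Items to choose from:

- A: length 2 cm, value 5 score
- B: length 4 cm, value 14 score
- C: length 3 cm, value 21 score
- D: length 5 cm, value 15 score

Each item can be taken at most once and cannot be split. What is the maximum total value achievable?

35 score

This is a 0/1 knapsack; check combinations near the capacity.
- B+C: length 4+3=7, value 14+21=35
- A+C: length 2+3=5, value 5+21=26
- C: length 3, value 21
- A+D: length 2+5=7, value 5+15=20
- A+B: length 2+4=6, value 5+14=19
Best: 35 score.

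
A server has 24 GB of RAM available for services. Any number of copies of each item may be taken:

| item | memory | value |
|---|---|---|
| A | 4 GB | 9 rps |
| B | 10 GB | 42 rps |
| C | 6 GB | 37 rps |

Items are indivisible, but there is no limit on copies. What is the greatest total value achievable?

Best value-per-unit is C at 37/6, and filling with it alone uses memory 4×6=24. No mix of the others beats 4×37 = 148.

148 rps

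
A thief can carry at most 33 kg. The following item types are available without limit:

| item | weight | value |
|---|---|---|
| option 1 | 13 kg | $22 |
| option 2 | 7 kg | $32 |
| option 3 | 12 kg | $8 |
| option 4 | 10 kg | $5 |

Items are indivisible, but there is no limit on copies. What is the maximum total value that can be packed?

$128

Best value-per-unit is option 2 at 32/7, and filling with it alone uses weight 4×7=28. No mix of the others beats 4×32 = 128.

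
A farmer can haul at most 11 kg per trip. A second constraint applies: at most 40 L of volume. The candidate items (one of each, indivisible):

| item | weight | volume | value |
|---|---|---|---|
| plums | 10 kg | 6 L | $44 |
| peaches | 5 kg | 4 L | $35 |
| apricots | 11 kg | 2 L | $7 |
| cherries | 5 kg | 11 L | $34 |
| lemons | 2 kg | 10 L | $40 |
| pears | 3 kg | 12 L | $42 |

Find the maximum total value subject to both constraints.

$117

Feasible sets respecting both limits:
- peaches+lemons+pears: weight 10, volume 26, value 117
- cherries+lemons+pears: weight 10, volume 33, value 116
- lemons+pears: weight 5, volume 22, value 82
- peaches+pears: weight 8, volume 16, value 77
Best: $117.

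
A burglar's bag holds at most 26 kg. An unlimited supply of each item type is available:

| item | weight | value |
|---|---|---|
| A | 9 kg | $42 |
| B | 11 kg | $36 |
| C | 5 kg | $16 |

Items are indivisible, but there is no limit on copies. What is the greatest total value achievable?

Best value-per-unit is A at 42/9; filling with it alone gives 2×42 = 84.
Optimal mix: 2×A + 1×C → weight 23, value 100.

$100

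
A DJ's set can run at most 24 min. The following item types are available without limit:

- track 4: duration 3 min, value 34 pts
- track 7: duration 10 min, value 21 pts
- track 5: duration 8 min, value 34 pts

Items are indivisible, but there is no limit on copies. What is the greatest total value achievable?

Best value-per-unit is track 4 at 34/3, and filling with it alone uses duration 8×3=24. No mix of the others beats 8×34 = 272.

272 pts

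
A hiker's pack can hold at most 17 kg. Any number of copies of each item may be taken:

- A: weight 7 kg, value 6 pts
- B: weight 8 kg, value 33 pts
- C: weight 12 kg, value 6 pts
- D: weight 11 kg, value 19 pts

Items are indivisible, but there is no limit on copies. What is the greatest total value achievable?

66 pts

Best value-per-unit is B at 33/8, and filling with it alone uses weight 2×8=16. No mix of the others beats 2×33 = 66.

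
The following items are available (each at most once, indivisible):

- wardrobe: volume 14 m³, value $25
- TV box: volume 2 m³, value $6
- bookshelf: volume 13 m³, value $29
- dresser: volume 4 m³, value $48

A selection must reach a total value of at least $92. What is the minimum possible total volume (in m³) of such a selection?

31

Subsets with value ≥ 92, sorted by total volume:
- wardrobe+bookshelf+dresser: volume 31, value 102
- wardrobe+TV box+bookshelf+dresser: volume 33, value 108
Minimum volume: 31 m³.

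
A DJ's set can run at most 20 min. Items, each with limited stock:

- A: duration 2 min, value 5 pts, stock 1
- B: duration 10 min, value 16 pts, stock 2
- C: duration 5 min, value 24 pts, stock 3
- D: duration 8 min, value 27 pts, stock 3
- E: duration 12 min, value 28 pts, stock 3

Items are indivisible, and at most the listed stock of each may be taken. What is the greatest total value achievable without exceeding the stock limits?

Top feasible selections:
- 1×A + 2×C + 1×D: duration 20, value 80
- 1×A + 3×C: duration 17, value 77
- 2×C + 1×D: duration 18, value 75
- 3×C: duration 15, value 72
Best: 80 pts.

80 pts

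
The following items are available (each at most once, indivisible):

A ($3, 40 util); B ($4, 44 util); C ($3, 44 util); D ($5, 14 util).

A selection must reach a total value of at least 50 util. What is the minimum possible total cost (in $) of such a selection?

Subsets with value ≥ 50, sorted by total cost:
- A+C: cost 6, value 84
- B+C: cost 7, value 88
Minimum cost: 6 $.

6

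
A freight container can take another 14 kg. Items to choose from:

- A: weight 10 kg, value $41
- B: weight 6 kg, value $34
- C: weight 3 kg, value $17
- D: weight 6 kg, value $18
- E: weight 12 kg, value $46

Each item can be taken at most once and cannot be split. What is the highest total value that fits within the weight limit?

Check high-value combinations within 14 kg:
- A+C: weight 10+3=13, value 41+17=58
- B+D: weight 6+6=12, value 34+18=52
- B+C: weight 6+3=9, value 34+17=51
- E: weight 12, value 46
Best: $58.

$58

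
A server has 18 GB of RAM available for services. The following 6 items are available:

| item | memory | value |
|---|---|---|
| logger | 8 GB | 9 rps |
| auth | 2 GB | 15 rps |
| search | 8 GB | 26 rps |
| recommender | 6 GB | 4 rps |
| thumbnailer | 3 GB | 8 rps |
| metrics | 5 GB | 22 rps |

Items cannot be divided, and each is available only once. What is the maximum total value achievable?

Check high-value combinations within 18 GB:
- auth+search+thumbnailer+metrics: memory 2+8+3+5=18, value 15+26+8+22=71
- auth+search+metrics: memory 2+8+5=15, value 15+26+22=63
- search+thumbnailer+metrics: memory 8+3+5=16, value 26+8+22=56
- logger+auth+thumbnailer+metrics: memory 8+2+3+5=18, value 9+15+8+22=54
- logger+auth+search: memory 8+2+8=18, value 9+15+26=50
Best: 71 rps.

71 rps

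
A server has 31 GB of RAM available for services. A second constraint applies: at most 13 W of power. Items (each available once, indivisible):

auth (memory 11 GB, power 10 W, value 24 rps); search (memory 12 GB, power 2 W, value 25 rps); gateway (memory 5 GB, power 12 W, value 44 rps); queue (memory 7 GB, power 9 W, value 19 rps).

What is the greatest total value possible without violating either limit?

49 rps

Feasible sets respecting both limits:
- auth+search: memory 23, power 12, value 49
- gateway: memory 5, power 12, value 44
- search+queue: memory 19, power 11, value 44
- search: memory 12, power 2, value 25
Best: 49 rps.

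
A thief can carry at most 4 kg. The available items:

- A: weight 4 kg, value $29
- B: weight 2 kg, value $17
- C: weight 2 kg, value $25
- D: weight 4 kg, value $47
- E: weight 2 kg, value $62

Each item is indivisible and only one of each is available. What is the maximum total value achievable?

$87

Check high-value combinations within 4 kg:
- C+E: weight 2+2=4, value 25+62=87
- B+E: weight 2+2=4, value 17+62=79
- E: weight 2, value 62
Best: $87.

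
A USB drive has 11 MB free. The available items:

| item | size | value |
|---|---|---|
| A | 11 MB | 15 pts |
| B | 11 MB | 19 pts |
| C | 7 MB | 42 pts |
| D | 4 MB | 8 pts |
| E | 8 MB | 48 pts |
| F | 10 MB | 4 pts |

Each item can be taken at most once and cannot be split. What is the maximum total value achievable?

50 pts

Check high-value combinations within 11 MB:
- C+D: size 7+4=11, value 42+8=50
- E: size 8, value 48
- C: size 7, value 42
Best: 50 pts.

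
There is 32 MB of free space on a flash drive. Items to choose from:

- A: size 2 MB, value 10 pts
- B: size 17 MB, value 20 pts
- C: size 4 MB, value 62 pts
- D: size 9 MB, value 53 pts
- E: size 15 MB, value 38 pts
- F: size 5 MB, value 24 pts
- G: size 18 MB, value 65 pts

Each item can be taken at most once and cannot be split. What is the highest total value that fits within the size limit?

Check high-value combinations within 32 MB:
- C+D+G: size 4+9+18=31, value 62+53+65=180
- A+C+D+E: size 2+4+9+15=30, value 10+62+53+38=163
- A+C+F+G: size 2+4+5+18=29, value 10+62+24+65=161
- C+D+E: size 4+9+15=28, value 62+53+38=153
- C+F+G: size 4+5+18=27, value 62+24+65=151
Best: 180 pts.

180 pts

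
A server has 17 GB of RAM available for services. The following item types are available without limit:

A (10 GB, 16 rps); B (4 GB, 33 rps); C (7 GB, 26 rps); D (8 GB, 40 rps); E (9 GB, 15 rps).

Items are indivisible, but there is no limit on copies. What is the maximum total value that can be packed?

Best value-per-unit is B at 33/4, and filling with it alone uses memory 4×4=16. No mix of the others beats 4×33 = 132.

132 rps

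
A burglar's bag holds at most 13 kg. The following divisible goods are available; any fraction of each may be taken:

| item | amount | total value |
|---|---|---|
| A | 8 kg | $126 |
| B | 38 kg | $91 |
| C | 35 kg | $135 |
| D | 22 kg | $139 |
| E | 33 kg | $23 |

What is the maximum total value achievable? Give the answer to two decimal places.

Take in order of value per unit:
- A (126/8 per unit): all 8 → value 126, running total 126.00
- D (139/22 per unit): 5 of 22 → value 5×139/22 = 31.5909, running total 157.59
Total 157.59.

157.59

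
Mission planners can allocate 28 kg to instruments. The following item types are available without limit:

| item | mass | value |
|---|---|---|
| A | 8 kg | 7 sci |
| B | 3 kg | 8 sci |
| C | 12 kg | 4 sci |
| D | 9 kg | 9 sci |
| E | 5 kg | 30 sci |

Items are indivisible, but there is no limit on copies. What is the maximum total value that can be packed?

Best value-per-unit is E at 30/5; filling with it alone gives 5×30 = 150.
Optimal mix: 1×B + 5×E → mass 28, value 158.

158 sci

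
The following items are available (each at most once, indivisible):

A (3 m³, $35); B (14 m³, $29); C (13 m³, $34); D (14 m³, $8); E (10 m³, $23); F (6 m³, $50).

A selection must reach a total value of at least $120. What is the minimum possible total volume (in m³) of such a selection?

Subsets with value ≥ 120, sorted by total volume:
- A+C+E+F: volume 32, value 142
- A+B+E+F: volume 33, value 137
- A+B+C+F: volume 36, value 148
Minimum volume: 32 m³.

32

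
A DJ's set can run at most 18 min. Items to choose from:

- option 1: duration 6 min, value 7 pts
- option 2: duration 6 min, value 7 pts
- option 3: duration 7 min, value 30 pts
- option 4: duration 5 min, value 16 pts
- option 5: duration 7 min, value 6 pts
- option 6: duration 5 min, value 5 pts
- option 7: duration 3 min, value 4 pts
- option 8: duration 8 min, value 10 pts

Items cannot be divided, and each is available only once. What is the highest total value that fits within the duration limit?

Check high-value combinations within 18 min:
- option 1+option 3+option 4: duration 6+7+5=18, value 7+30+16=53
- option 2+option 3+option 4: duration 6+7+5=18, value 7+30+16=53
- option 3+option 4+option 6: duration 7+5+5=17, value 30+16+5=51
Best: 53 pts.

53 pts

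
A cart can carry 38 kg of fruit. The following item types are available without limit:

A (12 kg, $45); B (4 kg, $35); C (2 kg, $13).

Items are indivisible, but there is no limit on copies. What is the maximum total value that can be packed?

$328

Best value-per-unit is B at 35/4; filling with it alone gives 9×35 = 315.
Optimal mix: 9×B + 1×C → weight 38, value 328.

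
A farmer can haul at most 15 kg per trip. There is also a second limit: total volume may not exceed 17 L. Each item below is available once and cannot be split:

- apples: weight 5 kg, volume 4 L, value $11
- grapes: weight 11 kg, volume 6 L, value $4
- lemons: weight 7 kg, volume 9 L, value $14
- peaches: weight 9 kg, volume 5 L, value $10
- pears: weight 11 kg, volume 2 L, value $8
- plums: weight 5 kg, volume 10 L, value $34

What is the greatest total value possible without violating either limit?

$45

Feasible sets respecting both limits:
- apples+plums: weight 10, volume 14, value 45
- peaches+plums: weight 14, volume 15, value 44
- plums: weight 5, volume 10, value 34
Best: $45.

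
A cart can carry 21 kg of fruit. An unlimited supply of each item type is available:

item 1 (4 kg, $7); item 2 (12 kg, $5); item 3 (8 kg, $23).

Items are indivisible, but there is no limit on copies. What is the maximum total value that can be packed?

Best value-per-unit is item 3 at 23/8; filling with it alone gives 2×23 = 46.
Optimal mix: 1×item 1 + 2×item 3 → weight 20, value 53.

$53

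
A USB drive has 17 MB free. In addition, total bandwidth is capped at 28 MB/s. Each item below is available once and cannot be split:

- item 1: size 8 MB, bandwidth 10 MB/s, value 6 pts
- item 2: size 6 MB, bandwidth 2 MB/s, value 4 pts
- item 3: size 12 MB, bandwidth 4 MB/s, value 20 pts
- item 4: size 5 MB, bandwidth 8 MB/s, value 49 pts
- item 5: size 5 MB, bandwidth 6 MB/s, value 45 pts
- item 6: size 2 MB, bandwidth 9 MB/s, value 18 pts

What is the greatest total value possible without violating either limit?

112 pts

Feasible sets respecting both limits:
- item 4+item 5+item 6: size 12, bandwidth 23, value 112
- item 2+item 4+item 5: size 16, bandwidth 16, value 98
- item 4+item 5: size 10, bandwidth 14, value 94
Best: 112 pts.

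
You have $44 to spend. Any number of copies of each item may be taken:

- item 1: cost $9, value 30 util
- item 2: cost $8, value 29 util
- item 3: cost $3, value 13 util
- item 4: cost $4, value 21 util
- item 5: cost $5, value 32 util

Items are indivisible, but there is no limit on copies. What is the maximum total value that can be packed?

277 util

Best value-per-unit is item 5 at 32/5; filling with it alone gives 8×32 = 256.
Optimal mix: 1×item 4 + 8×item 5 → cost 44, value 277.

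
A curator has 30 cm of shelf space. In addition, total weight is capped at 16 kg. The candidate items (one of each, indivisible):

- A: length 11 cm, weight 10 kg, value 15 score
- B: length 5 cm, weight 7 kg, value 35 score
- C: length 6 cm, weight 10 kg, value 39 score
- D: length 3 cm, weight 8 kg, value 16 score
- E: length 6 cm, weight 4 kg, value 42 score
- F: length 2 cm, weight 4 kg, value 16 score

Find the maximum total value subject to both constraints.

Feasible sets respecting both limits:
- B+E+F: length 13, weight 15, value 93
- C+E: length 12, weight 14, value 81
- B+E: length 11, weight 11, value 77
- D+E+F: length 11, weight 16, value 74
Best: 93 score.

93 score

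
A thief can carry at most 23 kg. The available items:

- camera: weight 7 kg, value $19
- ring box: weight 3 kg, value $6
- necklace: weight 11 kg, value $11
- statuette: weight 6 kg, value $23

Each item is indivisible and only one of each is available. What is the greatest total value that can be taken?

Check high-value combinations within 23 kg:
- camera+ring box+statuette: weight 7+3+6=16, value 19+6+23=48
- camera+statuette: weight 7+6=13, value 19+23=42
- ring box+necklace+statuette: weight 3+11+6=20, value 6+11+23=40
- camera+ring box+necklace: weight 7+3+11=21, value 19+6+11=36
Best: $48.

$48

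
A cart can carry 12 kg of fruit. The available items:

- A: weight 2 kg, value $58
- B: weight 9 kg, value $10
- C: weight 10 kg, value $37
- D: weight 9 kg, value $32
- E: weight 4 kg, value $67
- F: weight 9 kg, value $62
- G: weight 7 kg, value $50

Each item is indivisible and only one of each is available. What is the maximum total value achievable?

Check high-value combinations within 12 kg:
- A+E: weight 2+4=6, value 58+67=125
- A+F: weight 2+9=11, value 58+62=120
- E+G: weight 4+7=11, value 67+50=117
Best: $125.

$125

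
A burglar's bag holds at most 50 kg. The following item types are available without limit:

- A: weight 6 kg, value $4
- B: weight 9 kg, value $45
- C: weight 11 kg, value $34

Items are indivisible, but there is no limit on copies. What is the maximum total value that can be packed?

Best value-per-unit is B at 45/9, and filling with it alone uses weight 5×9=45. No mix of the others beats 5×45 = 225.

$225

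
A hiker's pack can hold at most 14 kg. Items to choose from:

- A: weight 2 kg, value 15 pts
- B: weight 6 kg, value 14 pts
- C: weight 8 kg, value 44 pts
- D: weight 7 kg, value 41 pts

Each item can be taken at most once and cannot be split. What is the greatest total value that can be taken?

59 pts

Check high-value combinations within 14 kg:
- A+C: weight 2+8=10, value 15+44=59
- B+C: weight 6+8=14, value 14+44=58
- A+D: weight 2+7=9, value 15+41=56
Best: 59 pts.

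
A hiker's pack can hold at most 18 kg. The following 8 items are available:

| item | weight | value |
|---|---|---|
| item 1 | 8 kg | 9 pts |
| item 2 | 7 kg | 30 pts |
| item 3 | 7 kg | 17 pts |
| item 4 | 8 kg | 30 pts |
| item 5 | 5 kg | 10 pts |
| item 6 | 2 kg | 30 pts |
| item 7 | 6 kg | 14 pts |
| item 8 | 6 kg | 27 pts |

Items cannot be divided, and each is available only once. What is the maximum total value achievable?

90 pts

Check high-value combinations within 18 kg:
- item 2+item 4+item 6: weight 7+8+2=17, value 30+30+30=90
- item 2+item 6+item 8: weight 7+2+6=15, value 30+30+27=87
- item 4+item 6+item 8: weight 8+2+6=16, value 30+30+27=87
Best: 90 pts.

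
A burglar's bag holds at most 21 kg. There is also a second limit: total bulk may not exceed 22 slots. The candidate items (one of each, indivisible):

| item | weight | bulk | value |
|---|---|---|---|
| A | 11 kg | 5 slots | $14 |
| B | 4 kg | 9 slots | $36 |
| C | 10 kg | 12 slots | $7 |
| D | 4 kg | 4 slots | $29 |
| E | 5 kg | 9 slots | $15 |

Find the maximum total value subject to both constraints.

$80

Feasible sets respecting both limits:
- B+D+E: weight 13, bulk 22, value 80
- A+B+D: weight 19, bulk 18, value 79
- B+D: weight 8, bulk 13, value 65
- A+D+E: weight 20, bulk 18, value 58
Best: $80.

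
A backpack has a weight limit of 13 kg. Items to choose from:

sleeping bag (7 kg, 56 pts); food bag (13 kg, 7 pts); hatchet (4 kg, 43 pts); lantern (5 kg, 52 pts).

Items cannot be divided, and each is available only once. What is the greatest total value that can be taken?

Check high-value combinations within 13 kg:
- sleeping bag+lantern: weight 7+5=12, value 56+52=108
- sleeping bag+hatchet: weight 7+4=11, value 56+43=99
- hatchet+lantern: weight 4+5=9, value 43+52=95
- sleeping bag: weight 7, value 56
Best: 108 pts.

108 pts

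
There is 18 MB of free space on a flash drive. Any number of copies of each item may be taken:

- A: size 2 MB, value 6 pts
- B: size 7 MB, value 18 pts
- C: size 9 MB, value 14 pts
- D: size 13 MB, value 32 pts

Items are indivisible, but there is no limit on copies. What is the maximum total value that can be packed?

Best value-per-unit is A at 6/2, and filling with it alone uses size 9×2=18. No mix of the others beats 9×6 = 54.

54 pts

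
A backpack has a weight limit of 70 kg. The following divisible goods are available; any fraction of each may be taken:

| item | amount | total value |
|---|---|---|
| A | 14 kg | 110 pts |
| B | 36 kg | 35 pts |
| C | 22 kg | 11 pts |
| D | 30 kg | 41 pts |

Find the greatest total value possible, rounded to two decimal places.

176.28

Take in order of value per unit:
- A (110/14 per unit): all 14 → value 110, running total 110.00
- D (41/30 per unit): all 30 → value 41, running total 151.00
- B (35/36 per unit): 26 of 36 → value 26×35/36 = 25.2778, running total 176.28
Total 176.28.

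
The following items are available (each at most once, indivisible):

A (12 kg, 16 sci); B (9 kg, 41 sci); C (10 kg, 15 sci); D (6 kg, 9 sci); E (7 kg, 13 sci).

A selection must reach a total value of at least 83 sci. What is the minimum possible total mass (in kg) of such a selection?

38

Subsets with value ≥ 83, sorted by total mass:
- A+B+C+E: mass 38, value 85
- A+B+C+D+E: mass 44, value 94
Minimum mass: 38 kg.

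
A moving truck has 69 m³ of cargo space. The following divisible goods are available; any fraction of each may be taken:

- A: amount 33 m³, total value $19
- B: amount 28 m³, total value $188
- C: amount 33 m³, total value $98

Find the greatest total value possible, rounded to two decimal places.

Take in order of value per unit:
- B (188/28 per unit): all 28 → value 188, running total 188.00
- C (98/33 per unit): all 33 → value 98, running total 286.00
- A (19/33 per unit): 8 of 33 → value 8×19/33 = 4.6061, running total 290.61
Total 290.61.

290.61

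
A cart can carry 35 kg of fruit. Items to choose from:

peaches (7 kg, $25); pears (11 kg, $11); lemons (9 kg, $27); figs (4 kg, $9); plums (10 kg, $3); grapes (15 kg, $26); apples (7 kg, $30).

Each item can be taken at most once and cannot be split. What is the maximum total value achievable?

This is a 0/1 knapsack; check combinations near the capacity.
- peaches+pears+lemons+apples: weight 7+11+9+7=34, value 25+11+27+30=93
- lemons+figs+grapes+apples: weight 9+4+15+7=35, value 27+9+26+30=92
- peaches+lemons+figs+apples: weight 7+9+4+7=27, value 25+27+9+30=91
- peaches+figs+grapes+apples: weight 7+4+15+7=33, value 25+9+26+30=90
Best: $93.

$93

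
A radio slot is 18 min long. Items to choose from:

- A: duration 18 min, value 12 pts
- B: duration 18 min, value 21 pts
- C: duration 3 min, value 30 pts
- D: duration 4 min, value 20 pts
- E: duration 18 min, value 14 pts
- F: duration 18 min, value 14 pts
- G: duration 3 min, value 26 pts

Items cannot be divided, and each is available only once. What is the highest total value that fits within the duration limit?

Check high-value combinations within 18 min:
- C+D+G: duration 3+4+3=10, value 30+20+26=76
- C+G: duration 3+3=6, value 30+26=56
- C+D: duration 3+4=7, value 30+20=50
- D+G: duration 4+3=7, value 20+26=46
Best: 76 pts.

76 pts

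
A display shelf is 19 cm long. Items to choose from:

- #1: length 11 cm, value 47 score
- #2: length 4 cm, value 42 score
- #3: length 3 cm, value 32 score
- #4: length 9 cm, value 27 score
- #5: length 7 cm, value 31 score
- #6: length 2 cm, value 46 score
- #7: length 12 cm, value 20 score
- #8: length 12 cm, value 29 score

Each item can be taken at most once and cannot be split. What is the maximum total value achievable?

Check high-value combinations within 19 cm:
- #2+#3+#5+#6: length 4+3+7+2=16, value 42+32+31+46=151
- #2+#3+#4+#6: length 4+3+9+2=18, value 42+32+27+46=147
- #1+#2+#6: length 11+4+2=17, value 47+42+46=135
- #1+#3+#6: length 11+3+2=16, value 47+32+46=125
Best: 151 score.

151 score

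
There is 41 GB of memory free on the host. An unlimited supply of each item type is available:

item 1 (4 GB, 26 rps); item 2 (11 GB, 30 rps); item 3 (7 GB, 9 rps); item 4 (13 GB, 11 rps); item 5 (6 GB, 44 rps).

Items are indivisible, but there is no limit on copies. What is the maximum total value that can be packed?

Best value-per-unit is item 5 at 44/6; filling with it alone gives 6×44 = 264.
Optimal mix: 1×item 1 + 6×item 5 → memory 40, value 290.

290 rps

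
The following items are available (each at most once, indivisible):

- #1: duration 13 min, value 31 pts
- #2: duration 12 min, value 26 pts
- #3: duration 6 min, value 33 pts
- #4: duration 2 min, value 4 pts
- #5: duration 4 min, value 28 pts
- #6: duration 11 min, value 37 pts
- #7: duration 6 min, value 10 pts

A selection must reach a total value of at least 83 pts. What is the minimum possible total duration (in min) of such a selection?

Subsets with value ≥ 83, sorted by total duration:
- #3+#5+#6: duration 21, value 98
- #2+#3+#5: duration 22, value 87
- #3+#4+#5+#6: duration 23, value 102
- #1+#3+#5: duration 23, value 92
Minimum duration: 21 min.

21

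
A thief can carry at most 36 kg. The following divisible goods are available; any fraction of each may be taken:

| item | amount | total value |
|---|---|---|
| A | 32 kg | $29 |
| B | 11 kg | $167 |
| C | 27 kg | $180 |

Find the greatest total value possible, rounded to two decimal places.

Take in order of value per unit:
- B (167/11 per unit): all 11 → value 167, running total 167.00
- C (180/27 per unit): 25 of 27 → value 25×180/27 = 166.6667, running total 333.67
Total 333.67.

333.67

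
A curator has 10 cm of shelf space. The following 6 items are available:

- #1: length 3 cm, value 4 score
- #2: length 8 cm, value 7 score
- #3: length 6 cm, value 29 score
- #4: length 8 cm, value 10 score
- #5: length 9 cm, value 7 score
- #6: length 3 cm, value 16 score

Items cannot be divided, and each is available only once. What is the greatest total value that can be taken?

45 score

This is a 0/1 knapsack; check combinations near the capacity.
- #3+#6: length 6+3=9, value 29+16=45
- #1+#3: length 3+6=9, value 4+29=33
- #3: length 6, value 29
Best: 45 score.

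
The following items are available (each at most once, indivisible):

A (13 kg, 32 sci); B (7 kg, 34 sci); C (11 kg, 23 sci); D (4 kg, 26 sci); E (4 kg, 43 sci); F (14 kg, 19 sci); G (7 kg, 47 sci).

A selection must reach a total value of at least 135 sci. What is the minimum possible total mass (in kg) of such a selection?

Subsets with value ≥ 135, sorted by total mass:
- B+D+E+G: mass 22, value 150
- C+D+E+G: mass 26, value 139
- A+D+E+G: mass 28, value 148
Minimum mass: 22 kg.

22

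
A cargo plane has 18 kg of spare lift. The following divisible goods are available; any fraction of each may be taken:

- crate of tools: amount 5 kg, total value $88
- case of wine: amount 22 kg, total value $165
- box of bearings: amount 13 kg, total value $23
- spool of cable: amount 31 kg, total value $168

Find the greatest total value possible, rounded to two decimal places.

185.50

Take in order of value per unit:
- crate of tools (88/5 per unit): all 5 → value 88, running total 88.00
- case of wine (165/22 per unit): 13 of 22 → value 13×165/22 = 97.5000, running total 185.50
Total 185.50.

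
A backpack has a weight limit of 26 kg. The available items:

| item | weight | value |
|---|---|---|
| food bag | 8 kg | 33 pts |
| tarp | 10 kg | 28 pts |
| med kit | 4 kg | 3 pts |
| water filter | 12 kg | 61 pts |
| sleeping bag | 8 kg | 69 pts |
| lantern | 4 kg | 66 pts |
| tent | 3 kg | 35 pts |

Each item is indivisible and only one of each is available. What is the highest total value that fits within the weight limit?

203 pts

Check high-value combinations within 26 kg:
- food bag+sleeping bag+lantern+tent: weight 8+8+4+3=23, value 33+69+66+35=203
- tarp+sleeping bag+lantern+tent: weight 10+8+4+3=25, value 28+69+66+35=198
- water filter+sleeping bag+lantern: weight 12+8+4=24, value 61+69+66=196
Best: 203 pts.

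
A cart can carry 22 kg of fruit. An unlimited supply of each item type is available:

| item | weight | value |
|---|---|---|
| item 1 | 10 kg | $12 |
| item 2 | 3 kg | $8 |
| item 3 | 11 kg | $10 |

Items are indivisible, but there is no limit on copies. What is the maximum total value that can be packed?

$56

Best value-per-unit is item 2 at 8/3, and filling with it alone uses weight 7×3=21. No mix of the others beats 7×8 = 56.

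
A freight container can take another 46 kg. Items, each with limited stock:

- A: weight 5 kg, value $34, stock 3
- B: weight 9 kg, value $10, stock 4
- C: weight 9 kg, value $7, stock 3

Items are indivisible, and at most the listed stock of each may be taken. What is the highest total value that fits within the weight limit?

Top feasible selections:
- 3×A + 3×B: weight 42, value 132
- 3×A + 2×B + 1×C: weight 42, value 129
- 3×A + 1×B + 2×C: weight 42, value 126
Best: $132.

$132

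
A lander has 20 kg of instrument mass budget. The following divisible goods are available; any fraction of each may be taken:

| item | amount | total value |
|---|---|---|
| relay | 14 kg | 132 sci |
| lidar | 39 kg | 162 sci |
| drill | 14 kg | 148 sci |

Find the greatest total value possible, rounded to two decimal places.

204.57

Take in order of value per unit:
- drill (148/14 per unit): all 14 → value 148, running total 148.00
- relay (132/14 per unit): 6 of 14 → value 6×132/14 = 56.5714, running total 204.57
Total 204.57.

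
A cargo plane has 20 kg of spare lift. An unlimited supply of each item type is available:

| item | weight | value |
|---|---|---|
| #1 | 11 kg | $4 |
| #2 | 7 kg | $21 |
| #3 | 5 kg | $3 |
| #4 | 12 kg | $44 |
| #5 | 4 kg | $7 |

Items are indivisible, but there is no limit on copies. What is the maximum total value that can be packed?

Best value-per-unit is #4 at 44/12; filling with it alone gives 1×44 = 44.
Optimal mix: 1×#2 + 1×#4 → weight 19, value 65.

$65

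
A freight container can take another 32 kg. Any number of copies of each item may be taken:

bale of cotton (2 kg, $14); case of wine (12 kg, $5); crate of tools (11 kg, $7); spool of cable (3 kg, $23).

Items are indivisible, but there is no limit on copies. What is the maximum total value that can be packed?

$244

Best value-per-unit is spool of cable at 23/3; filling with it alone gives 10×23 = 230.
Optimal mix: 1×bale of cotton + 10×spool of cable → weight 32, value 244.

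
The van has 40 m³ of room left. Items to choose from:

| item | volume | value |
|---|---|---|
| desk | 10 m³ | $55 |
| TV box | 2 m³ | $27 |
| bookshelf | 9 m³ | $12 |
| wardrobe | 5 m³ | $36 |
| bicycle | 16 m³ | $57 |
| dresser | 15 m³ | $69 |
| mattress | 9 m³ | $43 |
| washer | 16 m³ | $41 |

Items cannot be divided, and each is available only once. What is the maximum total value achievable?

$203

This is a 0/1 knapsack; check combinations near the capacity.
- desk+wardrobe+dresser+mattress: volume 10+5+15+9=39, value 55+36+69+43=203
- desk+TV box+dresser+mattress: volume 10+2+15+9=36, value 55+27+69+43=194
- desk+wardrobe+bicycle+mattress: volume 10+5+16+9=40, value 55+36+57+43=191
Best: $203.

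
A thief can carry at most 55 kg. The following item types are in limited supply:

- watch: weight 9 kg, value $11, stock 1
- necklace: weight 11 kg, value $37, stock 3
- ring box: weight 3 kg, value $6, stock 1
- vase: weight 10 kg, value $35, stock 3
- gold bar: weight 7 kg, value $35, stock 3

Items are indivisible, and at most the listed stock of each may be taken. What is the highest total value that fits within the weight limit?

Best selections within weight 55 and stock limits:
- 1×necklace + 1×ring box + 2×vase + 3×gold bar: weight 55, value 218
- 1×ring box + 3×vase + 3×gold bar: weight 54, value 216
Best: $218.

$218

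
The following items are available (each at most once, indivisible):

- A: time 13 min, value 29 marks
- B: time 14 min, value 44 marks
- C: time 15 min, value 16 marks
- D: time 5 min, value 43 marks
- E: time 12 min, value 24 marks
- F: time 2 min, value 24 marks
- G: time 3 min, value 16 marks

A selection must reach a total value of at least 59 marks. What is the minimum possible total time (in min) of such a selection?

7

Subsets with value ≥ 59, sorted by total time:
- D+F: time 7, value 67
- D+G: time 8, value 59
Minimum time: 7 min.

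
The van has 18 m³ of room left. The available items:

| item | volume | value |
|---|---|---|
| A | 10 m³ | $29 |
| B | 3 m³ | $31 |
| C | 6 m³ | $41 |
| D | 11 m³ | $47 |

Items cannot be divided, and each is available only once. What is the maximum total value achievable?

Check high-value combinations within 18 m³:
- C+D: volume 6+11=17, value 41+47=88
- B+D: volume 3+11=14, value 31+47=78
- B+C: volume 3+6=9, value 31+41=72
Best: $88.

$88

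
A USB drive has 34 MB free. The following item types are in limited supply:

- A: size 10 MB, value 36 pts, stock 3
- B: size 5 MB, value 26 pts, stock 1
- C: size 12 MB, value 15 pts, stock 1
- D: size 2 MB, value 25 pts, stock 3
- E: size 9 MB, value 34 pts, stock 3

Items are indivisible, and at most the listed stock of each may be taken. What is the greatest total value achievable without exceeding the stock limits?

179 pts

Best selections within size 34 and stock limits:
- 1×A + 3×D + 2×E: size 34, value 179
- 3×D + 3×E: size 33, value 177
Best: 179 pts.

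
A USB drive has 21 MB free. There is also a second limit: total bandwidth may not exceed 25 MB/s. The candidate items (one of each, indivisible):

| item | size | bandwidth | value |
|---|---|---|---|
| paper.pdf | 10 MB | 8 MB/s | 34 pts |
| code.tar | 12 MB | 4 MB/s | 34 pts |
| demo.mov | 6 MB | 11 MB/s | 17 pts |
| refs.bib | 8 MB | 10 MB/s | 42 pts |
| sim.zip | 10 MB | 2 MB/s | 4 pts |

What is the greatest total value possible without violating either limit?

76 pts

Feasible sets respecting both limits:
- paper.pdf+refs.bib: size 18, bandwidth 18, value 76
- code.tar+refs.bib: size 20, bandwidth 14, value 76
- demo.mov+refs.bib: size 14, bandwidth 21, value 59
- paper.pdf+demo.mov: size 16, bandwidth 19, value 51
Best: 76 pts.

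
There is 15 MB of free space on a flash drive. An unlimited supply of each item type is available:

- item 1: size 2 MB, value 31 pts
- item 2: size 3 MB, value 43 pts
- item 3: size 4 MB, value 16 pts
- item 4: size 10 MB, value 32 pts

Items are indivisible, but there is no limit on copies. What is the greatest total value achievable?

Best value-per-unit is item 1 at 31/2; filling with it alone gives 7×31 = 217.
Optimal mix: 6×item 1 + 1×item 2 → size 15, value 229.

229 pts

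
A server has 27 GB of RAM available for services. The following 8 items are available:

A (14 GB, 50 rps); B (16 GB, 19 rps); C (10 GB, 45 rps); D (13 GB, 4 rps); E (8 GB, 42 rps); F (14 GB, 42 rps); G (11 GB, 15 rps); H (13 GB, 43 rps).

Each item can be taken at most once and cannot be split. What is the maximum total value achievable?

This is a 0/1 knapsack; check combinations near the capacity.
- A+C: memory 14+10=24, value 50+45=95
- A+H: memory 14+13=27, value 50+43=93
- A+E: memory 14+8=22, value 50+42=92
- C+H: memory 10+13=23, value 45+43=88
- C+E: memory 10+8=18, value 45+42=87
Best: 95 rps.

95 rps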